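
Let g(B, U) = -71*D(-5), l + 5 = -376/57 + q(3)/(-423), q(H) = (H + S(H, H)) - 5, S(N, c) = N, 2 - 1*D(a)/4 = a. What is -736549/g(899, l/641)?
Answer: 736549/1988 ≈ 370.50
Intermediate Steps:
D(a) = 8 - 4*a
q(H) = -5 + 2*H (q(H) = (H + H) - 5 = 2*H - 5 = -5 + 2*H)
l = -93220/8037 (l = -5 + (-376/57 + (-5 + 2*3)/(-423)) = -5 + (-376*1/57 + (-5 + 6)*(-1/423)) = -5 + (-376/57 + 1*(-1/423)) = -5 + (-376/57 - 1/423) = -5 - 53035/8037 = -93220/8037 ≈ -11.599)
g(B, U) = -1988 (g(B, U) = -71*(8 - 4*(-5)) = -71*(8 + 20) = -71*28 = -1988)
-736549/g(899, l/641) = -736549/(-1988) = -736549*(-1/1988) = 736549/1988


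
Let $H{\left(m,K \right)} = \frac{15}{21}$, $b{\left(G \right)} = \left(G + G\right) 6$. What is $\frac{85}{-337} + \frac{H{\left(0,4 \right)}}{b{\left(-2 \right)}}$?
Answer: $- \frac{15965}{56616} \approx -0.28199$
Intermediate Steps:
$b{\left(G \right)} = 12 G$ ($b{\left(G \right)} = 2 G 6 = 12 G$)
$H{\left(m,K \right)} = \frac{5}{7}$ ($H{\left(m,K \right)} = 15 \cdot \frac{1}{21} = \frac{5}{7}$)
$\frac{85}{-337} + \frac{H{\left(0,4 \right)}}{b{\left(-2 \right)}} = \frac{85}{-337} + \frac{5}{7 \cdot 12 \left(-2\right)} = 85 \left(- \frac{1}{337}\right) + \frac{5}{7 \left(-24\right)} = - \frac{85}{337} + \frac{5}{7} \left(- \frac{1}{24}\right) = - \frac{85}{337} - \frac{5}{168} = - \frac{15965}{56616}$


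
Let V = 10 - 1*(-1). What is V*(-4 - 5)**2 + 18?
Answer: 909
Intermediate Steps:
V = 11 (V = 10 + 1 = 11)
V*(-4 - 5)**2 + 18 = 11*(-4 - 5)**2 + 18 = 11*(-9)**2 + 18 = 11*81 + 18 = 891 + 18 = 909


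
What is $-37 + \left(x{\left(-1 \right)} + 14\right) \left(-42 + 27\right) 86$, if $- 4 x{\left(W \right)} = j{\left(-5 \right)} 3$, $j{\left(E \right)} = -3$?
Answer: $- \frac{41999}{2} \approx -21000.0$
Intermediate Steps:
$x{\left(W \right)} = \frac{9}{4}$ ($x{\left(W \right)} = - \frac{\left(-3\right) 3}{4} = \left(- \frac{1}{4}\right) \left(-9\right) = \frac{9}{4}$)
$-37 + \left(x{\left(-1 \right)} + 14\right) \left(-42 + 27\right) 86 = -37 + \left(\frac{9}{4} + 14\right) \left(-42 + 27\right) 86 = -37 + \frac{65}{4} \left(-15\right) 86 = -37 - \frac{41925}{2} = - \frac{41999}{2}$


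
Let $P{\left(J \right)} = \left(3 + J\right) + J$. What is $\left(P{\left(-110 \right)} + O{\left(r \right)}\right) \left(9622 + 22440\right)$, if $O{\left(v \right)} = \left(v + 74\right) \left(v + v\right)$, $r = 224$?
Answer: $4273447794$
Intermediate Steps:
$O{\left(v \right)} = 2 v \left(74 + v\right)$ ($O{\left(v \right)} = \left(74 + v\right) 2 v = 2 v \left(74 + v\right)$)
$P{\left(J \right)} = 3 + 2 J$
$\left(P{\left(-110 \right)} + O{\left(r \right)}\right) \left(9622 + 22440\right) = \left(\left(3 + 2 \left(-110\right)\right) + 2 \cdot 224 \left(74 + 224\right)\right) \left(9622 + 22440\right) = \left(\left(3 - 220\right) + 2 \cdot 224 \cdot 298\right) 32062 = \left(-217 + 133504\right) 32062 = 133287 \cdot 32062 = 4273447794$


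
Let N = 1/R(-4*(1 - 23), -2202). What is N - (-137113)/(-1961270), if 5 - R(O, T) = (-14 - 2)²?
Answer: -36376633/492278770 ≈ -0.073894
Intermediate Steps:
R(O, T) = -251 (R(O, T) = 5 - (-14 - 2)² = 5 - 1*(-16)² = 5 - 1*256 = 5 - 256 = -251)
N = -1/251 (N = 1/(-251) = -1/251 ≈ -0.0039841)
N - (-137113)/(-1961270) = -1/251 - (-137113)/(-1961270) = -1/251 - (-137113)*(-1)/1961270 = -1/251 - 1*137113/1961270 = -1/251 - 137113/1961270 = -36376633/492278770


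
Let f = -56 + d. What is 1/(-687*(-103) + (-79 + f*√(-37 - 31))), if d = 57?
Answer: 35341/2497972596 - I*√17/2497972596 ≈ 1.4148e-5 - 1.6506e-9*I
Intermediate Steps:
f = 1 (f = -56 + 57 = 1)
1/(-687*(-103) + (-79 + f*√(-37 - 31))) = 1/(-687*(-103) + (-79 + 1*√(-37 - 31))) = 1/(70761 + (-79 + 1*√(-68))) = 1/(70761 + (-79 + 1*(2*I*√17))) = 1/(70761 + (-79 + 2*I*√17)) = 1/(70682 + 2*I*√17)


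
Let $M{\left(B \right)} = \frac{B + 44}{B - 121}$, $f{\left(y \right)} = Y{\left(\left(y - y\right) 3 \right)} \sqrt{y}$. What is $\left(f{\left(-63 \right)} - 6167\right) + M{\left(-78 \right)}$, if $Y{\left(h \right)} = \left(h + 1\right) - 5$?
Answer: $- \frac{1227199}{199} - 12 i \sqrt{7} \approx -6166.8 - 31.749 i$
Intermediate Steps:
$Y{\left(h \right)} = -4 + h$ ($Y{\left(h \right)} = \left(1 + h\right) - 5 = -4 + h$)
$f{\left(y \right)} = - 4 \sqrt{y}$ ($f{\left(y \right)} = \left(-4 + \left(y - y\right) 3\right) \sqrt{y} = \left(-4 + 0 \cdot 3\right) \sqrt{y} = \left(-4 + 0\right) \sqrt{y} = - 4 \sqrt{y}$)
$M{\left(B \right)} = \frac{44 + B}{-121 + B}$
$\left(f{\left(-63 \right)} - 6167\right) + M{\left(-78 \right)} = \left(- 4 \sqrt{-63} - 6167\right) + \frac{44 - 78}{-121 - 78} = \left(- 4 \cdot 3 i \sqrt{7} - 6167\right) + \frac{1}{-199} \left(-34\right) = \left(- 12 i \sqrt{7} - 6167\right) - - \frac{34}{199} = \left(-6167 - 12 i \sqrt{7}\right) + \frac{34}{199} = - \frac{1227199}{199} - 12 i \sqrt{7}$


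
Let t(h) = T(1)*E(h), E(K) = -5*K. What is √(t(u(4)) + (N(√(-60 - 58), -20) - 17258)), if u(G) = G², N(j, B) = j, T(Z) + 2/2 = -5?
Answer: √(-16778 + I*√118) ≈ 0.0419 + 129.53*I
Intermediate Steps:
T(Z) = -6 (T(Z) = -1 - 5 = -6)
t(h) = 30*h (t(h) = -(-30)*h = 30*h)
√(t(u(4)) + (N(√(-60 - 58), -20) - 17258)) = √(30*4² + (√(-60 - 58) - 17258)) = √(30*16 + (√(-118) - 17258)) = √(480 + (I*√118 - 17258)) = √(480 + (-17258 + I*√118)) = √(-16778 + I*√118)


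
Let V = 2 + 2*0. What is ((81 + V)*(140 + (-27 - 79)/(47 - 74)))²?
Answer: 104030761444/729 ≈ 1.4270e+8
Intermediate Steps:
V = 2 (V = 2 + 0 = 2)
((81 + V)*(140 + (-27 - 79)/(47 - 74)))² = ((81 + 2)*(140 + (-27 - 79)/(47 - 74)))² = (83*(140 - 106/(-27)))² = (83*(140 - 106*(-1/27)))² = (83*(140 + 106/27))² = (83*(3886/27))² = (322538/27)² = 104030761444/729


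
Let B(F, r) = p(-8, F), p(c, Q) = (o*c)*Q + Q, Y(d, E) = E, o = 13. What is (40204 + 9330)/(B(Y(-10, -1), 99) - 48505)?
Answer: -24767/24201 ≈ -1.0234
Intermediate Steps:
p(c, Q) = Q + 13*Q*c (p(c, Q) = (13*c)*Q + Q = 13*Q*c + Q = Q + 13*Q*c)
B(F, r) = -103*F (B(F, r) = F*(1 + 13*(-8)) = F*(1 - 104) = F*(-103) = -103*F)
(40204 + 9330)/(B(Y(-10, -1), 99) - 48505) = (40204 + 9330)/(-103*(-1) - 48505) = 49534/(103 - 48505) = 49534/(-48402) = 49534*(-1/48402) = -24767/24201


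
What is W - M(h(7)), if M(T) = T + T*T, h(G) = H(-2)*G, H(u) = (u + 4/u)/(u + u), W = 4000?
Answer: 3944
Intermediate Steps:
H(u) = (u + 4/u)/(2*u) (H(u) = (u + 4/u)/((2*u)) = (u + 4/u)*(1/(2*u)) = (u + 4/u)/(2*u))
h(G) = G (h(G) = (1/2 + 2/(-2)**2)*G = (1/2 + 2*(1/4))*G = (1/2 + 1/2)*G = 1*G = G)
M(T) = T + T**2
W - M(h(7)) = 4000 - 7*(1 + 7) = 4000 - 7*8 = 4000 - 1*56 = 4000 - 56 = 3944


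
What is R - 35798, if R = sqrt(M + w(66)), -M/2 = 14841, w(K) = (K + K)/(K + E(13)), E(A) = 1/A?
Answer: -35798 + I*sqrt(21900309798)/859 ≈ -35798.0 + 172.28*I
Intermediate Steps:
w(K) = 2*K/(1/13 + K) (w(K) = (K + K)/(K + 1/13) = (2*K)/(K + 1/13) = (2*K)/(1/13 + K) = 2*K/(1/13 + K))
M = -29682 (M = -2*14841 = -29682)
R = I*sqrt(21900309798)/859 (R = sqrt(-29682 + 26*66/(1 + 13*66)) = sqrt(-29682 + 26*66/(1 + 858)) = sqrt(-29682 + 26*66/859) = sqrt(-29682 + 26*66*(1/859)) = sqrt(-29682 + 1716/859) = sqrt(-25495122/859) = I*sqrt(21900309798)/859 ≈ 172.28*I)
R - 35798 = I*sqrt(21900309798)/859 - 35798 = -35798 + I*sqrt(21900309798)/859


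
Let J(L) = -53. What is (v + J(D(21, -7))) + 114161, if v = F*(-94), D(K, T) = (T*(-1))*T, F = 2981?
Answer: -166106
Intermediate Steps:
D(K, T) = -T**2 (D(K, T) = (-T)*T = -T**2)
v = -280214 (v = 2981*(-94) = -280214)
(v + J(D(21, -7))) + 114161 = (-280214 - 53) + 114161 = -280267 + 114161 = -166106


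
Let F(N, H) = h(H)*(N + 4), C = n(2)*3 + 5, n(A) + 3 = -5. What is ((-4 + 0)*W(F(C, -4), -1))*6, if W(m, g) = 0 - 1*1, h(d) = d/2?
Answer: 24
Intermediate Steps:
n(A) = -8 (n(A) = -3 - 5 = -8)
h(d) = d/2 (h(d) = d*(1/2) = d/2)
C = -19 (C = -8*3 + 5 = -24 + 5 = -19)
F(N, H) = H*(4 + N)/2 (F(N, H) = (H/2)*(N + 4) = (H/2)*(4 + N) = H*(4 + N)/2)
W(m, g) = -1 (W(m, g) = 0 - 1 = -1)
((-4 + 0)*W(F(C, -4), -1))*6 = ((-4 + 0)*(-1))*6 = -4*(-1)*6 = 4*6 = 24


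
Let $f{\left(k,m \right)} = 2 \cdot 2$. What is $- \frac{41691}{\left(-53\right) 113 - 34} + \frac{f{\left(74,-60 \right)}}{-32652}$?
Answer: $\frac{340317610}{49165749} \approx 6.9218$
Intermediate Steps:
$f{\left(k,m \right)} = 4$
$- \frac{41691}{\left(-53\right) 113 - 34} + \frac{f{\left(74,-60 \right)}}{-32652} = - \frac{41691}{\left(-53\right) 113 - 34} + \frac{4}{-32652} = - \frac{41691}{-5989 - 34} + 4 \left(- \frac{1}{32652}\right) = - \frac{41691}{-6023} - \frac{1}{8163} = \left(-41691\right) \left(- \frac{1}{6023}\right) - \frac{1}{8163} = \frac{41691}{6023} - \frac{1}{8163} = \frac{340317610}{49165749}$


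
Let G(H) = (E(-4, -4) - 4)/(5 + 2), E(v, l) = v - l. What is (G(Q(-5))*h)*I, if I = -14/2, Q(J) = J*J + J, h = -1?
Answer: -4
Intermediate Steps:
Q(J) = J + J**2 (Q(J) = J**2 + J = J + J**2)
G(H) = -4/7 (G(H) = ((-4 - 1*(-4)) - 4)/(5 + 2) = ((-4 + 4) - 4)/7 = (0 - 4)*(1/7) = -4*1/7 = -4/7)
I = -7 (I = -14*1/2 = -7)
(G(Q(-5))*h)*I = -4/7*(-1)*(-7) = (4/7)*(-7) = -4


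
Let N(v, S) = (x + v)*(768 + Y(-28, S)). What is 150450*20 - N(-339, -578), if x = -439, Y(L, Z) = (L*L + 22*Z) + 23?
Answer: -5658698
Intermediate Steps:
Y(L, Z) = 23 + L² + 22*Z (Y(L, Z) = (L² + 22*Z) + 23 = 23 + L² + 22*Z)
N(v, S) = (-439 + v)*(1575 + 22*S) (N(v, S) = (-439 + v)*(768 + (23 + (-28)² + 22*S)) = (-439 + v)*(768 + (23 + 784 + 22*S)) = (-439 + v)*(768 + (807 + 22*S)) = (-439 + v)*(1575 + 22*S))
150450*20 - N(-339, -578) = 150450*20 - (-691425 - 9658*(-578) + 1575*(-339) + 22*(-578)*(-339)) = 3009000 - (-691425 + 5582324 - 533925 + 4310724) = 3009000 - 1*8667698 = 3009000 - 8667698 = -5658698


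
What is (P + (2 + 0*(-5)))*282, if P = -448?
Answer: -125772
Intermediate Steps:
(P + (2 + 0*(-5)))*282 = (-448 + (2 + 0*(-5)))*282 = (-448 + (2 + 0))*282 = (-448 + 2)*282 = -446*282 = -125772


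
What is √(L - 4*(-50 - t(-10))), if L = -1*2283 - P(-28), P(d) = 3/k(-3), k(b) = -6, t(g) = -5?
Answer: 29*I*√10/2 ≈ 45.853*I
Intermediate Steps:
P(d) = -½ (P(d) = 3/(-6) = 3*(-⅙) = -½)
L = -4565/2 (L = -1*2283 - 1*(-½) = -2283 + ½ = -4565/2 ≈ -2282.5)
√(L - 4*(-50 - t(-10))) = √(-4565/2 - 4*(-50 - 1*(-5))) = √(-4565/2 - 4*(-50 + 5)) = √(-4565/2 - 4*(-45)) = √(-4565/2 + 180) = √(-4205/2) = 29*I*√10/2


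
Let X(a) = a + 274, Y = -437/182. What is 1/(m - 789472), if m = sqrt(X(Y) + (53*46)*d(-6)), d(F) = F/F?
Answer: -143683904/113434418565541 - sqrt(89752754)/113434418565541 ≈ -1.2668e-6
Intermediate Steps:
Y = -437/182 (Y = -437*1/182 = -437/182 ≈ -2.4011)
d(F) = 1
X(a) = 274 + a
m = sqrt(89752754)/182 (m = sqrt((274 - 437/182) + (53*46)*1) = sqrt(49431/182 + 2438*1) = sqrt(49431/182 + 2438) = sqrt(493147/182) = sqrt(89752754)/182 ≈ 52.054)
1/(m - 789472) = 1/(sqrt(89752754)/182 - 789472) = 1/(-789472 + sqrt(89752754)/182)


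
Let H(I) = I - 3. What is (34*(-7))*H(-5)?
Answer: 1904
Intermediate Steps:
H(I) = -3 + I
(34*(-7))*H(-5) = (34*(-7))*(-3 - 5) = -238*(-8) = 1904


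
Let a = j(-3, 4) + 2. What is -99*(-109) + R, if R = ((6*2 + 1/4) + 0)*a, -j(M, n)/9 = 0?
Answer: 21631/2 ≈ 10816.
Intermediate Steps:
j(M, n) = 0 (j(M, n) = -9*0 = 0)
a = 2 (a = 0 + 2 = 2)
R = 49/2 (R = ((6*2 + 1/4) + 0)*2 = ((12 + 1/4) + 0)*2 = (49/4 + 0)*2 = (49/4)*2 = 49/2 ≈ 24.500)
-99*(-109) + R = -99*(-109) + 49/2 = 10791 + 49/2 = 21631/2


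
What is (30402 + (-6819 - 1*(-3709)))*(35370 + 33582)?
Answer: 1881837984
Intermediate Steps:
(30402 + (-6819 - 1*(-3709)))*(35370 + 33582) = (30402 + (-6819 + 3709))*68952 = (30402 - 3110)*68952 = 27292*68952 = 1881837984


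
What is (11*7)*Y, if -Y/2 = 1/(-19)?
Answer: 154/19 ≈ 8.1053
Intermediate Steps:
Y = 2/19 (Y = -2/(-19) = -2*(-1/19) = 2/19 ≈ 0.10526)
(11*7)*Y = (11*7)*(2/19) = 77*(2/19) = 154/19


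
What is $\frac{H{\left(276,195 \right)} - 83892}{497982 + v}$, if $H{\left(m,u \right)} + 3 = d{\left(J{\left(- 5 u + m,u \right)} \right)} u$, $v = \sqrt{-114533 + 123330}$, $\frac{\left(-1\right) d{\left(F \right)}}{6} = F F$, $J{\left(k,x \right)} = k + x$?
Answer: $- \frac{148041391182930}{247986063527} + \frac{297282615 \sqrt{8797}}{247986063527} \approx -596.86$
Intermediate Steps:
$d{\left(F \right)} = - 6 F^{2}$ ($d{\left(F \right)} = - 6 F F = - 6 F^{2}$)
$v = \sqrt{8797} \approx 93.792$
$H{\left(m,u \right)} = -3 - 6 u \left(m - 4 u\right)^{2}$ ($H{\left(m,u \right)} = -3 + - 6 \left(\left(- 5 u + m\right) + u\right)^{2} u = -3 + - 6 \left(\left(m - 5 u\right) + u\right)^{2} u = -3 + - 6 \left(m - 4 u\right)^{2} u = -3 - 6 u \left(m - 4 u\right)^{2}$)
$\frac{H{\left(276,195 \right)} - 83892}{497982 + v} = \frac{\left(-3 - 1170 \left(276 - 780\right)^{2}\right) - 83892}{497982 + \sqrt{8797}} = \frac{\left(-3 - 1170 \left(-504\right)^{2}\right) - 83892}{497982 + \sqrt{8797}} = \frac{\left(-3 - 1170 \cdot 254016\right) - 83892}{497982 + \sqrt{8797}} = \frac{\left(-3 - 297198720\right) - 83892}{497982 + \sqrt{8797}} = \frac{-297198723 - 83892}{497982 + \sqrt{8797}} = - \frac{297282615}{497982 + \sqrt{8797}}$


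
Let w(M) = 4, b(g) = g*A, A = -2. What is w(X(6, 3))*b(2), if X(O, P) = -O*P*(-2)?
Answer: -16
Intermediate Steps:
b(g) = -2*g (b(g) = g*(-2) = -2*g)
X(O, P) = 2*O*P (X(O, P) = -O*P*(-2) = 2*O*P)
w(X(6, 3))*b(2) = 4*(-2*2) = 4*(-4) = -16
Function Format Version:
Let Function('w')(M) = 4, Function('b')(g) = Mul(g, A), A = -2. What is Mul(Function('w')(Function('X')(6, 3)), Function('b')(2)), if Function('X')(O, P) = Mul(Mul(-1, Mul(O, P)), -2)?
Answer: -16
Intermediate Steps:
Function('b')(g) = Mul(-2, g) (Function('b')(g) = Mul(g, -2) = Mul(-2, g))
Function('X')(O, P) = Mul(2, O, P) (Function('X')(O, P) = Mul(Mul(-1, O, P), -2) = Mul(2, O, P))
Mul(Function('w')(Function('X')(6, 3)), Function('b')(2)) = Mul(4, Mul(-2, 2)) = Mul(4, -4) = -16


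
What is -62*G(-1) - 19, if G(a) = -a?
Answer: -81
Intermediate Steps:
-62*G(-1) - 19 = -(-62)*(-1) - 19 = -62*1 - 19 = -62 - 19 = -81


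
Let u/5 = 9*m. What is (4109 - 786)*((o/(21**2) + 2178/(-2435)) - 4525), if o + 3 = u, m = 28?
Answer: -5379940409398/357945 ≈ -1.5030e+7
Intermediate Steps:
u = 1260 (u = 5*(9*28) = 5*252 = 1260)
o = 1257 (o = -3 + 1260 = 1257)
(4109 - 786)*((o/(21**2) + 2178/(-2435)) - 4525) = (4109 - 786)*((1257/(21**2) + 2178/(-2435)) - 4525) = 3323*((1257/441 + 2178*(-1/2435)) - 4525) = 3323*((1257*(1/441) - 2178/2435) - 4525) = 3323*((419/147 - 2178/2435) - 4525) = 3323*(700099/357945 - 4525) = 3323*(-1619001026/357945) = -5379940409398/357945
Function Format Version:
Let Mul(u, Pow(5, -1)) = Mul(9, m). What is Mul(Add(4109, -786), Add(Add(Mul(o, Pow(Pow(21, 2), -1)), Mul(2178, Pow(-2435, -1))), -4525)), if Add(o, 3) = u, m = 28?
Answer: Rational(-5379940409398, 357945) ≈ -1.5030e+7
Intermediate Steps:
u = 1260 (u = Mul(5, Mul(9, 28)) = Mul(5, 252) = 1260)
o = 1257 (o = Add(-3, 1260) = 1257)
Mul(Add(4109, -786), Add(Add(Mul(o, Pow(Pow(21, 2), -1)), Mul(2178, Pow(-2435, -1))), -4525)) = Mul(Add(4109, -786), Add(Add(Mul(1257, Pow(Pow(21, 2), -1)), Mul(2178, Pow(-2435, -1))), -4525)) = Mul(3323, Add(Add(Mul(1257, Pow(441, -1)), Mul(2178, Rational(-1, 2435))), -4525)) = Mul(3323, Add(Add(Mul(1257, Rational(1, 441)), Rational(-2178, 2435)), -4525)) = Mul(3323, Add(Add(Rational(419, 147), Rational(-2178, 2435)), -4525)) = Mul(3323, Add(Rational(700099, 357945), -4525)) = Mul(3323, Rational(-1619001026, 357945)) = Rational(-5379940409398, 357945)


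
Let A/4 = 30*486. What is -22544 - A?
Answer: -80864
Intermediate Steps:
A = 58320 (A = 4*(30*486) = 4*14580 = 58320)
-22544 - A = -22544 - 1*58320 = -22544 - 58320 = -80864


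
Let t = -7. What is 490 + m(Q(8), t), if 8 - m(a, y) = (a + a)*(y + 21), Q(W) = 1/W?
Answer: 989/2 ≈ 494.50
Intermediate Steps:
m(a, y) = 8 - 2*a*(21 + y) (m(a, y) = 8 - (a + a)*(y + 21) = 8 - 2*a*(21 + y))
490 + m(Q(8), t) = 490 + (8 - 42/8 - 2*(-7)/8) = 490 + (8 - 42*⅛ - 2*⅛*(-7)) = 490 + (8 - 21/4 + 7/4) = 490 + 9/2 = 989/2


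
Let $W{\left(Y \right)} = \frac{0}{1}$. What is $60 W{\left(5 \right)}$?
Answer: $0$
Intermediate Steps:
$W{\left(Y \right)} = 0$ ($W{\left(Y \right)} = 0 \cdot 1 = 0$)
$60 W{\left(5 \right)} = 60 \cdot 0 = 0$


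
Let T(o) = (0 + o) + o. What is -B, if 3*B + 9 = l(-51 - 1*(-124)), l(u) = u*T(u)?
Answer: -10649/3 ≈ -3549.7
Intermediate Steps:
T(o) = 2*o (T(o) = o + o = 2*o)
l(u) = 2*u² (l(u) = u*(2*u) = 2*u²)
B = 10649/3 (B = -3 + (2*(-51 - 1*(-124))²)/3 = -3 + (2*(-51 + 124)²)/3 = -3 + (2*73²)/3 = -3 + (2*5329)/3 = -3 + (⅓)*10658 = -3 + 10658/3 = 10649/3 ≈ 3549.7)
-B = -1*10649/3 = -10649/3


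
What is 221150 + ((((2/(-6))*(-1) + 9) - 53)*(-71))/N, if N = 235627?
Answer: 156326742451/706881 ≈ 2.2115e+5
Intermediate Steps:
221150 + ((((2/(-6))*(-1) + 9) - 53)*(-71))/N = 221150 + ((((2/(-6))*(-1) + 9) - 53)*(-71))/235627 = 221150 + ((((2*(-⅙))*(-1) + 9) - 53)*(-71))*(1/235627) = 221150 + (((-⅓*(-1) + 9) - 53)*(-71))*(1/235627) = 221150 + (((⅓ + 9) - 53)*(-71))*(1/235627) = 221150 + ((28/3 - 53)*(-71))*(1/235627) = 221150 - 131/3*(-71)*(1/235627) = 221150 + (9301/3)*(1/235627) = 221150 + 9301/706881 = 156326742451/706881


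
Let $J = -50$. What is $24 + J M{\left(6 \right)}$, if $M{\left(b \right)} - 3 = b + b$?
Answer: $-726$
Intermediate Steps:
$M{\left(b \right)} = 3 + 2 b$ ($M{\left(b \right)} = 3 + \left(b + b\right) = 3 + 2 b$)
$24 + J M{\left(6 \right)} = 24 - 50 \left(3 + 2 \cdot 6\right) = 24 - 50 \left(3 + 12\right) = 24 - 750 = -726$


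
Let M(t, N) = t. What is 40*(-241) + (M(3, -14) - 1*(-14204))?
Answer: 4567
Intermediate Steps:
40*(-241) + (M(3, -14) - 1*(-14204)) = 40*(-241) + (3 - 1*(-14204)) = -9640 + (3 + 14204) = -9640 + 14207 = 4567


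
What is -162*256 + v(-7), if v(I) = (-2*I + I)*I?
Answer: -41521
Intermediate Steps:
v(I) = -I**2 (v(I) = (-I)*I = -I**2)
-162*256 + v(-7) = -162*256 - 1*(-7)**2 = -41472 - 1*49 = -41472 - 49 = -41521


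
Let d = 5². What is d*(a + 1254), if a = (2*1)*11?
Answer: 31900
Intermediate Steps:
d = 25
a = 22 (a = 2*11 = 22)
d*(a + 1254) = 25*(22 + 1254) = 25*1276 = 31900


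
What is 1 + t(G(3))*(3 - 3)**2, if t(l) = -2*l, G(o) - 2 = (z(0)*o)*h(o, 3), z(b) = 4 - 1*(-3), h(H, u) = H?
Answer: 1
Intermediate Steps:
z(b) = 7 (z(b) = 4 + 3 = 7)
G(o) = 2 + 7*o**2 (G(o) = 2 + (7*o)*o = 2 + 7*o**2)
1 + t(G(3))*(3 - 3)**2 = 1 + (-2*(2 + 7*3**2))*(3 - 3)**2 = 1 - 2*(2 + 7*9)*0**2 = 1 - 2*(2 + 63)*0 = 1 - 2*65*0 = 1 - 130*0 = 1 + 0 = 1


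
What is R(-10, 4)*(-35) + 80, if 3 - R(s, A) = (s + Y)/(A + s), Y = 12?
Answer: -110/3 ≈ -36.667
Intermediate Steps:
R(s, A) = 3 - (12 + s)/(A + s) (R(s, A) = 3 - (s + 12)/(A + s) = 3 - (12 + s)/(A + s))
R(-10, 4)*(-35) + 80 = ((-12 + 2*(-10) + 3*4)/(4 - 10))*(-35) + 80 = ((-12 - 20 + 12)/(-6))*(-35) + 80 = -⅙*(-20)*(-35) + 80 = (10/3)*(-35) + 80 = -350/3 + 80 = -110/3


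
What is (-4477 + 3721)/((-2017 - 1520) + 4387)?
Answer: -378/425 ≈ -0.88941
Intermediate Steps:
(-4477 + 3721)/((-2017 - 1520) + 4387) = -756/(-3537 + 4387) = -756/850 = -756*1/850 = -378/425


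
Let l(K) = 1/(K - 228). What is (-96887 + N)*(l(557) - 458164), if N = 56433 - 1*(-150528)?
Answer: -353023606610/7 ≈ -5.0432e+10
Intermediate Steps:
N = 206961 (N = 56433 + 150528 = 206961)
l(K) = 1/(-228 + K)
(-96887 + N)*(l(557) - 458164) = (-96887 + 206961)*(1/(-228 + 557) - 458164) = 110074*(1/329 - 458164) = 110074*(-150735955/329) = -353023606610/7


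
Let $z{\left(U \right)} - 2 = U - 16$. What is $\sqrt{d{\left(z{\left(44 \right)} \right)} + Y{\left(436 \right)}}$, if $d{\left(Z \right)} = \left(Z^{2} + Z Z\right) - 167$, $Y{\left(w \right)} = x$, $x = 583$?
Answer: $2 \sqrt{554} \approx 47.074$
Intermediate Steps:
$Y{\left(w \right)} = 583$
$z{\left(U \right)} = -14 + U$ ($z{\left(U \right)} = 2 + \left(U - 16\right) = 2 + \left(-16 + U\right) = -14 + U$)
$d{\left(Z \right)} = -167 + 2 Z^{2}$ ($d{\left(Z \right)} = \left(Z^{2} + Z^{2}\right) - 167 = 2 Z^{2} - 167 = -167 + 2 Z^{2}$)
$\sqrt{d{\left(z{\left(44 \right)} \right)} + Y{\left(436 \right)}} = \sqrt{\left(-167 + 2 \left(-14 + 44\right)^{2}\right) + 583} = \sqrt{\left(-167 + 2 \cdot 30^{2}\right) + 583} = \sqrt{\left(-167 + 2 \cdot 900\right) + 583} = \sqrt{\left(-167 + 1800\right) + 583} = \sqrt{1633 + 583} = \sqrt{2216} = 2 \sqrt{554}$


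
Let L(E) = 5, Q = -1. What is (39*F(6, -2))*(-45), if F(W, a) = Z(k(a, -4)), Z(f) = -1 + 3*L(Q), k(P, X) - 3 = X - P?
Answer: -24570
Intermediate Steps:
k(P, X) = 3 + X - P (k(P, X) = 3 + (X - P) = 3 + X - P)
Z(f) = 14 (Z(f) = -1 + 3*5 = -1 + 15 = 14)
F(W, a) = 14
(39*F(6, -2))*(-45) = (39*14)*(-45) = 546*(-45) = -24570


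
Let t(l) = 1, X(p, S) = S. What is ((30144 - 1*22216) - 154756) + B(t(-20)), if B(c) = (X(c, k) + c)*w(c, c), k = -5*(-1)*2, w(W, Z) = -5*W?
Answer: -146883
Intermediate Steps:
k = 10 (k = 5*2 = 10)
B(c) = -5*c*(10 + c) (B(c) = (10 + c)*(-5*c) = -5*c*(10 + c))
((30144 - 1*22216) - 154756) + B(t(-20)) = ((30144 - 1*22216) - 154756) - 5*1*(10 + 1) = ((30144 - 22216) - 154756) - 5*1*11 = (7928 - 154756) - 55 = -146828 - 55 = -146883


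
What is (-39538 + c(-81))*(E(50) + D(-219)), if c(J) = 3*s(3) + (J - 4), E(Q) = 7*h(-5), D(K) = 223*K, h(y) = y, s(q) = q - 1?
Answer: 1936162024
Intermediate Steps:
s(q) = -1 + q
E(Q) = -35 (E(Q) = 7*(-5) = -35)
c(J) = 2 + J (c(J) = 3*(-1 + 3) + (J - 4) = 3*2 + (-4 + J) = 6 + (-4 + J) = 2 + J)
(-39538 + c(-81))*(E(50) + D(-219)) = (-39538 + (2 - 81))*(-35 + 223*(-219)) = (-39538 - 79)*(-35 - 48837) = -39617*(-48872) = 1936162024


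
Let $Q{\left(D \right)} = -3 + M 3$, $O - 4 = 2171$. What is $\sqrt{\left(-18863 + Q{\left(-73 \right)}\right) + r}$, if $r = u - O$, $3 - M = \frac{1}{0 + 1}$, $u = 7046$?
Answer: $i \sqrt{13989} \approx 118.28 i$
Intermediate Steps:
$O = 2175$ ($O = 4 + 2171 = 2175$)
$M = 2$ ($M = 3 - \frac{1}{0 + 1} = 3 - 1^{-1} = 3 - 1 = 2$)
$Q{\left(D \right)} = 3$ ($Q{\left(D \right)} = -3 + 2 \cdot 3 = -3 + 6 = 3$)
$r = 4871$ ($r = 7046 - 2175 = 4871$)
$\sqrt{\left(-18863 + Q{\left(-73 \right)}\right) + r} = \sqrt{\left(-18863 + 3\right) + 4871} = \sqrt{-18860 + 4871} = \sqrt{-13989} = i \sqrt{13989}$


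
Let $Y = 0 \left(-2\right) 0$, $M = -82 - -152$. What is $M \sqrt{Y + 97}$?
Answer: $70 \sqrt{97} \approx 689.42$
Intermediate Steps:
$M = 70$ ($M = -82 + 152 = 70$)
$Y = 0$ ($Y = 0 \cdot 0 = 0$)
$M \sqrt{Y + 97} = 70 \sqrt{0 + 97} = 70 \sqrt{97}$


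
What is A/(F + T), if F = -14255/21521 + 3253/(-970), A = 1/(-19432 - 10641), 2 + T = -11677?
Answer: 20875370/7334422213331689 ≈ 2.8462e-9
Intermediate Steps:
T = -11679 (T = -2 - 11677 = -11679)
A = -1/30073 (A = 1/(-30073) = -1/30073 ≈ -3.3252e-5)
F = -83835163/20875370 (F = -14255*1/21521 + 3253*(-1/970) = -14255/21521 - 3253/970 = -83835163/20875370 ≈ -4.0160)
A/(F + T) = -1/(30073*(-83835163/20875370 - 11679)) = -1/(30073*(-243887281393/20875370)) = -1/30073*(-20875370/243887281393) = 20875370/7334422213331689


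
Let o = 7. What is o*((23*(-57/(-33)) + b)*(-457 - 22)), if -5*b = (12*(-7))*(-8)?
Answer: 17459071/55 ≈ 3.1744e+5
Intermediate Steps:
b = -672/5 (b = -12*(-7)*(-8)/5 = -(-84)*(-8)/5 = -1/5*672 = -672/5 ≈ -134.40)
o*((23*(-57/(-33)) + b)*(-457 - 22)) = 7*((23*(-57/(-33)) - 672/5)*(-457 - 22)) = 7*((23*(-57*(-1/33)) - 672/5)*(-479)) = 7*((23*(19/11) - 672/5)*(-479)) = 7*((437/11 - 672/5)*(-479)) = 7*(-5207/55*(-479)) = 7*(2494153/55) = 17459071/55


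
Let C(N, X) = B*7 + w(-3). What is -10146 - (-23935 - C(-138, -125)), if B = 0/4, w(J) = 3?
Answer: 13792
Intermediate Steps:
B = 0 (B = 0*(¼) = 0)
C(N, X) = 3 (C(N, X) = 0*7 + 3 = 0 + 3 = 3)
-10146 - (-23935 - C(-138, -125)) = -10146 - (-23935 - 1*3) = -10146 - (-23935 - 3) = -10146 - 1*(-23938) = -10146 + 23938 = 13792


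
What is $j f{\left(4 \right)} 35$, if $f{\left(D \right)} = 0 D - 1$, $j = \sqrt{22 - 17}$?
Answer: $- 35 \sqrt{5} \approx -78.262$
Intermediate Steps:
$j = \sqrt{5} \approx 2.2361$
$f{\left(D \right)} = -1$ ($f{\left(D \right)} = 0 - 1 = -1$)
$j f{\left(4 \right)} 35 = \sqrt{5} \left(-1\right) 35 = - \sqrt{5} \cdot 35 = - 35 \sqrt{5}$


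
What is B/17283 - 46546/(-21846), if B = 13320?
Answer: 182573873/62927403 ≈ 2.9013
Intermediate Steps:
B/17283 - 46546/(-21846) = 13320/17283 - 46546/(-21846) = 13320*(1/17283) - 46546*(-1/21846) = 4440/5761 + 23273/10923 = 182573873/62927403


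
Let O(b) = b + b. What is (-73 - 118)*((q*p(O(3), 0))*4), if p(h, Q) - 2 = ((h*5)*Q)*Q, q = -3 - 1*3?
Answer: 9168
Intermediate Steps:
q = -6 (q = -3 - 3 = -6)
O(b) = 2*b
p(h, Q) = 2 + 5*h*Q**2 (p(h, Q) = 2 + ((h*5)*Q)*Q = 2 + ((5*h)*Q)*Q = 2 + (5*Q*h)*Q = 2 + 5*h*Q**2)
(-73 - 118)*((q*p(O(3), 0))*4) = (-73 - 118)*(-6*(2 + 5*(2*3)*0**2)*4) = -191*(-6*(2 + 5*6*0))*4 = -191*(-6*(2 + 0))*4 = -191*(-6*2)*4 = -(-2292)*4 = -191*(-48) = 9168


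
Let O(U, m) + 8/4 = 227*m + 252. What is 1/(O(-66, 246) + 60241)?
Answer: 1/116333 ≈ 8.5960e-6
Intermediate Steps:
O(U, m) = 250 + 227*m (O(U, m) = -2 + (227*m + 252) = -2 + (252 + 227*m) = 250 + 227*m)
1/(O(-66, 246) + 60241) = 1/((250 + 227*246) + 60241) = 1/((250 + 55842) + 60241) = 1/(56092 + 60241) = 1/116333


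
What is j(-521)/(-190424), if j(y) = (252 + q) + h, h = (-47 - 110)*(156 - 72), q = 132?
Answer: 3201/47606 ≈ 0.067239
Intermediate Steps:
h = -13188 (h = -157*84 = -13188)
j(y) = -12804 (j(y) = (252 + 132) - 13188 = 384 - 13188 = -12804)
j(-521)/(-190424) = -12804/(-190424) = -12804*(-1/190424) = 3201/47606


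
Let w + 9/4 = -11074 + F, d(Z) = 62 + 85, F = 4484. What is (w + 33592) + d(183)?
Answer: 108587/4 ≈ 27147.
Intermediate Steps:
d(Z) = 147
w = -26369/4 (w = -9/4 + (-11074 + 4484) = -9/4 - 6590 = -26369/4 ≈ -6592.3)
(w + 33592) + d(183) = (-26369/4 + 33592) + 147 = 107999/4 + 147 = 108587/4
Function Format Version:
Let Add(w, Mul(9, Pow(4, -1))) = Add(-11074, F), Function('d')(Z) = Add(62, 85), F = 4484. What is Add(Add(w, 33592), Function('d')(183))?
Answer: Rational(108587, 4) ≈ 27147.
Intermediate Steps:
Function('d')(Z) = 147
w = Rational(-26369, 4) (w = Add(Rational(-9, 4), Add(-11074, 4484)) = Add(Rational(-9, 4), -6590) = Rational(-26369, 4) ≈ -6592.3)
Add(Add(w, 33592), Function('d')(183)) = Add(Add(Rational(-26369, 4), 33592), 147) = Add(Rational(107999, 4), 147) = Rational(108587, 4)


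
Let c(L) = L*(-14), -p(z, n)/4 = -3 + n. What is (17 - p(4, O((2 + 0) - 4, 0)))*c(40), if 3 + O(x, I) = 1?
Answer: 1680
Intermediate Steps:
O(x, I) = -2 (O(x, I) = -3 + 1 = -2)
p(z, n) = 12 - 4*n (p(z, n) = -4*(-3 + n) = 12 - 4*n)
c(L) = -14*L
(17 - p(4, O((2 + 0) - 4, 0)))*c(40) = (17 - (12 - 4*(-2)))*(-14*40) = (17 - (12 + 8))*(-560) = (17 - 1*20)*(-560) = (17 - 20)*(-560) = -3*(-560) = 1680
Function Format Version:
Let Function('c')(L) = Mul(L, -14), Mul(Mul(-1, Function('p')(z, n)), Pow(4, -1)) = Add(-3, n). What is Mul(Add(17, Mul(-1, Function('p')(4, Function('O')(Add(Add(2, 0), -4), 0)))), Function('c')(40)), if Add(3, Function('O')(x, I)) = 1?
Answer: 1680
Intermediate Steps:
Function('O')(x, I) = -2 (Function('O')(x, I) = Add(-3, 1) = -2)
Function('p')(z, n) = Add(12, Mul(-4, n)) (Function('p')(z, n) = Mul(-4, Add(-3, n)) = Add(12, Mul(-4, n)))
Function('c')(L) = Mul(-14, L)
Mul(Add(17, Mul(-1, Function('p')(4, Function('O')(Add(Add(2, 0), -4), 0)))), Function('c')(40)) = Mul(Add(17, Mul(-1, Add(12, Mul(-4, -2)))), Mul(-14, 40)) = Mul(Add(17, Mul(-1, Add(12, 8))), -560) = Mul(Add(17, Mul(-1, 20)), -560) = Mul(Add(17, -20), -560) = Mul(-3, -560) = 1680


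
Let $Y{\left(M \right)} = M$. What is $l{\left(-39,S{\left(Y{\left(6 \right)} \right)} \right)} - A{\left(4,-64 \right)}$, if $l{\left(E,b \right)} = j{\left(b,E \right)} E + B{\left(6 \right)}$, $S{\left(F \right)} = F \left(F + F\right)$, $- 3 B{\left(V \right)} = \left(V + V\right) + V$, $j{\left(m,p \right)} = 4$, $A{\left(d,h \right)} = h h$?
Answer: $-4258$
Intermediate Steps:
$A{\left(d,h \right)} = h^{2}$
$B{\left(V \right)} = - V$ ($B{\left(V \right)} = - \frac{\left(V + V\right) + V}{3} = - \frac{2 V + V}{3} = - \frac{3 V}{3} = - V$)
$S{\left(F \right)} = 2 F^{2}$ ($S{\left(F \right)} = F 2 F = 2 F^{2}$)
$l{\left(E,b \right)} = -6 + 4 E$ ($l{\left(E,b \right)} = 4 E - 6 = -6 + 4 E$)
$l{\left(-39,S{\left(Y{\left(6 \right)} \right)} \right)} - A{\left(4,-64 \right)} = \left(-6 + 4 \left(-39\right)\right) - \left(-64\right)^{2} = \left(-6 - 156\right) - 4096 = -162 - 4096 = -4258$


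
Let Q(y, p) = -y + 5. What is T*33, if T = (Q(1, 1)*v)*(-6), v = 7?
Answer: -5544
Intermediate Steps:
Q(y, p) = 5 - y
T = -168 (T = ((5 - 1*1)*7)*(-6) = ((5 - 1)*7)*(-6) = (4*7)*(-6) = 28*(-6) = -168)
T*33 = -168*33 = -5544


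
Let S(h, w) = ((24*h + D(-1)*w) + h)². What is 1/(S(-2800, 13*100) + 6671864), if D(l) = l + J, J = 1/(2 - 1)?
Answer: 1/4906671864 ≈ 2.0380e-10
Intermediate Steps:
J = 1 (J = 1/1 = 1)
D(l) = 1 + l (D(l) = l + 1 = 1 + l)
S(h, w) = 625*h² (S(h, w) = ((24*h + (1 - 1)*w) + h)² = ((24*h + 0*w) + h)² = ((24*h + 0) + h)² = (24*h + h)² = (25*h)² = 625*h²)
1/(S(-2800, 13*100) + 6671864) = 1/(625*(-2800)² + 6671864) = 1/(625*7840000 + 6671864) = 1/(4900000000 + 6671864) = 1/4906671864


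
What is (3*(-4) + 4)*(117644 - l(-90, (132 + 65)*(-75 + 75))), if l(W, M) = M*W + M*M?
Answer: -941152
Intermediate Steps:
l(W, M) = M² + M*W (l(W, M) = M*W + M² = M² + M*W)
(3*(-4) + 4)*(117644 - l(-90, (132 + 65)*(-75 + 75))) = (3*(-4) + 4)*(117644 - (132 + 65)*(-75 + 75)*((132 + 65)*(-75 + 75) - 90)) = (-12 + 4)*(117644 - 197*0*(197*0 - 90)) = -8*(117644 - 0*(0 - 90)) = -8*(117644 - 0*(-90)) = -8*(117644 - 1*0) = -8*(117644 + 0) = -8*117644 = -941152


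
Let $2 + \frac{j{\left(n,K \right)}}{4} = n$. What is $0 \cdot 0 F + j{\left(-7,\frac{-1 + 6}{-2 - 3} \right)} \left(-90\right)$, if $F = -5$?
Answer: $3240$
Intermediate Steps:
$j{\left(n,K \right)} = -8 + 4 n$
$0 \cdot 0 F + j{\left(-7,\frac{-1 + 6}{-2 - 3} \right)} \left(-90\right) = 0 \cdot 0 \left(-5\right) + \left(-8 + 4 \left(-7\right)\right) \left(-90\right) = 0 \cdot 0 + \left(-8 - 28\right) \left(-90\right) = 0 - -3240 = 0 + 3240 = 3240$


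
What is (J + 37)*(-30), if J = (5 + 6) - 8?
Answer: -1200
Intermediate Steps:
J = 3 (J = 11 - 8 = 3)
(J + 37)*(-30) = (3 + 37)*(-30) = 40*(-30) = -1200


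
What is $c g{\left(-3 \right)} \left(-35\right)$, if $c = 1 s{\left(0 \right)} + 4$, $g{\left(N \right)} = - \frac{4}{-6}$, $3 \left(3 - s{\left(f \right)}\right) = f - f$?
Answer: $- \frac{490}{3} \approx -163.33$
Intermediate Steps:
$s{\left(f \right)} = 3$ ($s{\left(f \right)} = 3 - \frac{f - f}{3} = 3 - 0 = 3 + 0 = 3$)
$g{\left(N \right)} = \frac{2}{3}$ ($g{\left(N \right)} = \left(-4\right) \left(- \frac{1}{6}\right) = \frac{2}{3}$)
$c = 7$ ($c = 1 \cdot 3 + 4 = 3 + 4 = 7$)
$c g{\left(-3 \right)} \left(-35\right) = 7 \cdot \frac{2}{3} \left(-35\right) = \frac{14}{3} \left(-35\right) = - \frac{490}{3}$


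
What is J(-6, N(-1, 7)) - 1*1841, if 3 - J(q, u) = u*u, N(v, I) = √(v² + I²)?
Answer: -1888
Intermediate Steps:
N(v, I) = √(I² + v²)
J(q, u) = 3 - u² (J(q, u) = 3 - u*u = 3 - u²)
J(-6, N(-1, 7)) - 1*1841 = (3 - (√(7² + (-1)²))²) - 1*1841 = (3 - (√(49 + 1))²) - 1841 = (3 - (√50)²) - 1841 = (3 - (5*√2)²) - 1841 = (3 - 1*50) - 1841 = (3 - 50) - 1841 = -47 - 1841 = -1888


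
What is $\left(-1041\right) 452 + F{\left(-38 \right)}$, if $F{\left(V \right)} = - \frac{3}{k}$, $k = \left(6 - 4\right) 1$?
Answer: $- \frac{941067}{2} \approx -4.7053 \cdot 10^{5}$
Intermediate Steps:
$k = 2$ ($k = 2 \cdot 1 = 2$)
$F{\left(V \right)} = - \frac{3}{2}$
$\left(-1041\right) 452 + F{\left(-38 \right)} = \left(-1041\right) 452 - \frac{3}{2} = -470532 - \frac{3}{2} = - \frac{941067}{2}$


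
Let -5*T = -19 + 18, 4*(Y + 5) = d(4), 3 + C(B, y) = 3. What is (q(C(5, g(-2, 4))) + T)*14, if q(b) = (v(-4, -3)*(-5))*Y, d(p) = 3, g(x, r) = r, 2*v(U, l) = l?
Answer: -8869/20 ≈ -443.45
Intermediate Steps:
v(U, l) = l/2
C(B, y) = 0 (C(B, y) = -3 + 3 = 0)
Y = -17/4 (Y = -5 + (1/4)*3 = -5 + 3/4 = -17/4 ≈ -4.2500)
T = 1/5 (T = -(-19 + 18)/5 = -1/5*(-1) = 1/5 ≈ 0.20000)
q(b) = -255/8 (q(b) = (((1/2)*(-3))*(-5))*(-17/4) = -3/2*(-5)*(-17/4) = (15/2)*(-17/4) = -255/8)
(q(C(5, g(-2, 4))) + T)*14 = (-255/8 + 1/5)*14 = -1267/40*14 = -8869/20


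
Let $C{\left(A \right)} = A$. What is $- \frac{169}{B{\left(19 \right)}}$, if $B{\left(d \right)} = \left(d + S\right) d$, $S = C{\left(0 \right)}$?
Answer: $- \frac{169}{361} \approx -0.46814$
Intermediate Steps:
$S = 0$
$B{\left(d \right)} = d^{2}$ ($B{\left(d \right)} = \left(d + 0\right) d = d d = d^{2}$)
$- \frac{169}{B{\left(19 \right)}} = - \frac{169}{19^{2}} = - \frac{169}{361}$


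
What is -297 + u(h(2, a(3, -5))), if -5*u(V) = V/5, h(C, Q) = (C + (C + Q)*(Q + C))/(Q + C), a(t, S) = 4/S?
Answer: -111418/375 ≈ -297.11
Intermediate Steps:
h(C, Q) = (C + (C + Q)²)/(C + Q) (h(C, Q) = (C + (C + Q)*(C + Q))/(C + Q) = (C + (C + Q)²)/(C + Q))
u(V) = -V/25 (u(V) = -V/(5*5) = -V/25)
-297 + u(h(2, a(3, -5))) = -297 - (2 + 4/(-5) + 2/(2 + 4/(-5)))/25 = -297 - (2 + 4*(-⅕) + 2/(2 + 4*(-⅕)))/25 = -297 - (2 - ⅘ + 2/(2 - ⅘))/25 = -297 - (2 - ⅘ + 2/(6/5))/25 = -297 - (2 - ⅘ + 2*(⅚))/25 = -297 - (2 - ⅘ + 5/3)/25 = -297 - 1/25*43/15 = -297 - 43/375 = -111418/375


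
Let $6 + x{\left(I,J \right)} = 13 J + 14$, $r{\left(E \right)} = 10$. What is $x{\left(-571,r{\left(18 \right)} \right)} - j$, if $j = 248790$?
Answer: $-248652$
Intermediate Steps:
$x{\left(I,J \right)} = 8 + 13 J$ ($x{\left(I,J \right)} = -6 + \left(13 J + 14\right) = -6 + \left(14 + 13 J\right) = 8 + 13 J$)
$x{\left(-571,r{\left(18 \right)} \right)} - j = \left(8 + 13 \cdot 10\right) - 248790 = \left(8 + 130\right) - 248790 = 138 - 248790 = -248652$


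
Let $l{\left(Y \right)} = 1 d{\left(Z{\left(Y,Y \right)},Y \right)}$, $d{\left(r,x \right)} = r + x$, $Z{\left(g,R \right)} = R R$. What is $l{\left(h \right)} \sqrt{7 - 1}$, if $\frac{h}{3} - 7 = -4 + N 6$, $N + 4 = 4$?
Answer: $90 \sqrt{6} \approx 220.45$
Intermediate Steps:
$N = 0$ ($N = -4 + 4 = 0$)
$Z{\left(g,R \right)} = R^{2}$
$h = 9$ ($h = 21 + 3 \left(-4 + 0 \cdot 6\right) = 21 + 3 \left(-4 + 0\right) = 21 + 3 \left(-4\right) = 21 - 12 = 9$)
$l{\left(Y \right)} = Y + Y^{2}$ ($l{\left(Y \right)} = 1 \left(Y^{2} + Y\right) = 1 \left(Y + Y^{2}\right) = Y + Y^{2}$)
$l{\left(h \right)} \sqrt{7 - 1} = 9 \left(1 + 9\right) \sqrt{7 - 1} = 9 \cdot 10 \sqrt{6} = 90 \sqrt{6}$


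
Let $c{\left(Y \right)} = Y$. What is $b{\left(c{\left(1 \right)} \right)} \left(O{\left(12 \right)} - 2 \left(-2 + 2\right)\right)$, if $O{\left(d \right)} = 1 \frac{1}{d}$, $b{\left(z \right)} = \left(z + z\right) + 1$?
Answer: $\frac{1}{4} \approx 0.25$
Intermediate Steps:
$b{\left(z \right)} = 1 + 2 z$ ($b{\left(z \right)} = 2 z + 1 = 1 + 2 z$)
$O{\left(d \right)} = \frac{1}{d}$
$b{\left(c{\left(1 \right)} \right)} \left(O{\left(12 \right)} - 2 \left(-2 + 2\right)\right) = \left(1 + 2 \cdot 1\right) \left(\frac{1}{12} - 2 \left(-2 + 2\right)\right) = \left(1 + 2\right) \left(\frac{1}{12} - 0\right) = 3 \left(\frac{1}{12} + 0\right) = 3 \cdot \frac{1}{12} = \frac{1}{4}$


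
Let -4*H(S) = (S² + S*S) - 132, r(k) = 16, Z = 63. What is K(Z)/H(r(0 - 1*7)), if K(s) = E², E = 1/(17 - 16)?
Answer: -1/95 ≈ -0.010526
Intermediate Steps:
H(S) = 33 - S²/2 (H(S) = -((S² + S*S) - 132)/4 = -((S² + S²) - 132)/4 = -(2*S² - 132)/4 = -(-132 + 2*S²)/4 = 33 - S²/2)
E = 1 (E = 1/1 = 1)
K(s) = 1 (K(s) = 1² = 1)
K(Z)/H(r(0 - 1*7)) = 1/(33 - ½*16²) = 1/(33 - ½*256) = 1/(33 - 128) = 1/(-95) = 1*(-1/95) = -1/95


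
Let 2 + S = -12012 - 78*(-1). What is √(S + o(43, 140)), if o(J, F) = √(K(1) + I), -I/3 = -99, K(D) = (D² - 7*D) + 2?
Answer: √(-11936 + √293) ≈ 109.17*I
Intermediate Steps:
K(D) = 2 + D² - 7*D
I = 297 (I = -3*(-99) = 297)
o(J, F) = √293 (o(J, F) = √((2 + 1² - 7*1) + 297) = √((2 + 1 - 7) + 297) = √(-4 + 297) = √293)
S = -11936 (S = -2 + (-12012 - 78*(-1)) = -2 + (-12012 - 1*(-78)) = -2 + (-12012 + 78) = -2 - 11934 = -11936)
√(S + o(43, 140)) = √(-11936 + √293)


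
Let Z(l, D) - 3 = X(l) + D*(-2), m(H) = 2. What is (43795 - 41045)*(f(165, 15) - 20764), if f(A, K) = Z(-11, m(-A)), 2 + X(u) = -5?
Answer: -57123000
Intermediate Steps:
X(u) = -7 (X(u) = -2 - 5 = -7)
Z(l, D) = -4 - 2*D (Z(l, D) = 3 + (-7 + D*(-2)) = 3 + (-7 - 2*D) = -4 - 2*D)
f(A, K) = -8 (f(A, K) = -4 - 2*2 = -4 - 4 = -8)
(43795 - 41045)*(f(165, 15) - 20764) = (43795 - 41045)*(-8 - 20764) = 2750*(-20772) = -57123000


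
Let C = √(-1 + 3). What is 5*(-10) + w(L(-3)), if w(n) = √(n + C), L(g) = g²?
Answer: -50 + √(9 + √2) ≈ -46.773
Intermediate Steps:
C = √2 ≈ 1.4142
w(n) = √(n + √2)
5*(-10) + w(L(-3)) = 5*(-10) + √((-3)² + √2) = -50 + √(9 + √2)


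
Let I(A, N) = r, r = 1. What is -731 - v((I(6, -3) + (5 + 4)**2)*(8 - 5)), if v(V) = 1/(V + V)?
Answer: -359653/492 ≈ -731.00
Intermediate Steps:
I(A, N) = 1
v(V) = 1/(2*V)
-731 - v((I(6, -3) + (5 + 4)**2)*(8 - 5)) = -731 - 1/(2*((1 + (5 + 4)**2)*(8 - 5))) = -731 - 1/(2*((1 + 9**2)*3)) = -731 - 1/(2*((1 + 81)*3)) = -731 - 1/(2*(82*3)) = -731 - 1/(2*246) = -731 - 1*1/492 = -731 - 1/492 = -359653/492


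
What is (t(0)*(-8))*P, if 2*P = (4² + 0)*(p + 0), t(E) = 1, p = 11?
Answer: -704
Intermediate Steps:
P = 88 (P = ((4² + 0)*(11 + 0))/2 = ((16 + 0)*11)/2 = (16*11)/2 = (½)*176 = 88)
(t(0)*(-8))*P = (1*(-8))*88 = -8*88 = -704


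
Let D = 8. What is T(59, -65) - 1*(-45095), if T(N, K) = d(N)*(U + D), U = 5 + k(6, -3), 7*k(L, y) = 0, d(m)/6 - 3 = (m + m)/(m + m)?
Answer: 45407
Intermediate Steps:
d(m) = 24 (d(m) = 18 + 6*((m + m)/(m + m)) = 18 + 6*((2*m)/((2*m))) = 18 + 6*((2*m)*(1/(2*m))) = 18 + 6*1 = 18 + 6 = 24)
k(L, y) = 0 (k(L, y) = (⅐)*0 = 0)
U = 5 (U = 5 + 0 = 5)
T(N, K) = 312 (T(N, K) = 24*(5 + 8) = 24*13 = 312)
T(59, -65) - 1*(-45095) = 312 - 1*(-45095) = 312 + 45095 = 45407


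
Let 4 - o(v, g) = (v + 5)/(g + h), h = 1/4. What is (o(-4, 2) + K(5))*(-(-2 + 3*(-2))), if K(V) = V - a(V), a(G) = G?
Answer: 256/9 ≈ 28.444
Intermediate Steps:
h = ¼ ≈ 0.25000
o(v, g) = 4 - (5 + v)/(¼ + g) (o(v, g) = 4 - (v + 5)/(g + ¼) = 4 - (5 + v)/(¼ + g))
K(V) = 0 (K(V) = V - V = 0)
(o(-4, 2) + K(5))*(-(-2 + 3*(-2))) = (4*(-4 - 1*(-4) + 4*2)/(1 + 4*2) + 0)*(-(-2 + 3*(-2))) = (4*(-4 + 4 + 8)/(1 + 8) + 0)*(-(-2 - 6)) = (4*8/9 + 0)*(-1*(-8)) = (4*(⅑)*8 + 0)*8 = (32/9 + 0)*8 = (32/9)*8 = 256/9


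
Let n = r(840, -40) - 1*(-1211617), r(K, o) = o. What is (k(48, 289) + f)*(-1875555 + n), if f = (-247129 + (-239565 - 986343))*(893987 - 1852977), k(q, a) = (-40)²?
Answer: -937953750998126940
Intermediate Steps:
k(q, a) = 1600
f = 1412627752630 (f = (-247129 - 1225908)*(-958990) = -1473037*(-958990) = 1412627752630)
n = 1211577 (n = -40 - 1*(-1211617) = -40 + 1211617 = 1211577)
(k(48, 289) + f)*(-1875555 + n) = (1600 + 1412627752630)*(-1875555 + 1211577) = 1412627754230*(-663978) = -937953750998126940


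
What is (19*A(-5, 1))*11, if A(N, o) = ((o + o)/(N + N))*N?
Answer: 209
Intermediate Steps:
A(N, o) = o (A(N, o) = ((2*o)/((2*N)))*N = ((2*o)*(1/(2*N)))*N = (o/N)*N = o)
(19*A(-5, 1))*11 = (19*1)*11 = 19*11 = 209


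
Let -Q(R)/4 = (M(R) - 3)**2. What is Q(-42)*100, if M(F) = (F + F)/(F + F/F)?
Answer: -608400/1681 ≈ -361.93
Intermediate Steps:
M(F) = 2*F/(1 + F) (M(F) = (2*F)/(F + 1) = (2*F)/(1 + F) = 2*F/(1 + F))
Q(R) = -4*(-3 + 2*R/(1 + R))**2 (Q(R) = -4*(2*R/(1 + R) - 3)**2 = -4*(-3 + 2*R/(1 + R))**2)
Q(-42)*100 = -4*(3 - 42)**2/(1 - 42)**2*100 = -4*(-39)**2/(-41)**2*100 = -4*1/1681*1521*100 = -6084/1681*100 = -608400/1681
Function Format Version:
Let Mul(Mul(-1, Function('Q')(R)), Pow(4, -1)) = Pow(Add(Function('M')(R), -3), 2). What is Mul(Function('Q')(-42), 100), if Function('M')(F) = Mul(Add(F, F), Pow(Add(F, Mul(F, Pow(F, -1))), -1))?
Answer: Rational(-608400, 1681) ≈ -361.93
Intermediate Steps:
Function('M')(F) = Mul(2, F, Pow(Add(1, F), -1)) (Function('M')(F) = Mul(Mul(2, F), Pow(Add(F, 1), -1)) = Mul(Mul(2, F), Pow(Add(1, F), -1)) = Mul(2, F, Pow(Add(1, F), -1)))
Function('Q')(R) = Mul(-4, Pow(Add(-3, Mul(2, R, Pow(Add(1, R), -1))), 2)) (Function('Q')(R) = Mul(-4, Pow(Add(Mul(2, R, Pow(Add(1, R), -1)), -3), 2)) = Mul(-4, Pow(Add(-3, Mul(2, R, Pow(Add(1, R), -1))), 2)))
Mul(Function('Q')(-42), 100) = Mul(Mul(-4, Pow(Add(1, -42), -2), Pow(Add(3, -42), 2)), 100) = Mul(Mul(-4, Pow(-41, -2), Pow(-39, 2)), 100) = Mul(Mul(-4, Rational(1, 1681), 1521), 100) = Mul(Rational(-6084, 1681), 100) = Rational(-608400, 1681)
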